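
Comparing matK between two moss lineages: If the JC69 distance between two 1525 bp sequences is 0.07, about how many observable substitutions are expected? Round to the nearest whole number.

102

Invert JC69: p = (3/4)(1 − e^(−4d/3)) = 0.75 × (1 − e^(-0.093333)) = 0.75 × (1 − 0.910890) = 0.066833.
Expected differing sites = pL ≈ 0.066833 × 1525 = 101.920325 ≈ 102.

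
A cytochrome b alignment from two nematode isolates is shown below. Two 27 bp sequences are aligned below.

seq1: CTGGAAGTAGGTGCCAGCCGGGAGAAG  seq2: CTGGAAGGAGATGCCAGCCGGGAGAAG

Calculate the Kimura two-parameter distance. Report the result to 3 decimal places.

Of 27 sites, 1 differences are transitions and 1 are transversions, so P = 1/27 ≈ 0.037037 and Q = 1/27 ≈ 0.037037.
Under the Kimura two-parameter model, d = −½ ln(1 − 2P − Q) − ¼ ln(1 − 2Q).
1 − 2P − Q = 0.888889, giving −½ ln(0.888889) = 0.058891.
1 − 2Q = 0.925926, giving −¼ ln(0.925926) = 0.019240.
d = 0.058891 + 0.019240 = 0.078131.

0.078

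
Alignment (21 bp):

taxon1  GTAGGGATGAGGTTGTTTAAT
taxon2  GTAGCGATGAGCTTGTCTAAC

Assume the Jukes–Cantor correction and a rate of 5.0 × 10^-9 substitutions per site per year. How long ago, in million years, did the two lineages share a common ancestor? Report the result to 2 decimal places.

The sequences differ at 4 of 21 sites (5, 12, 17, 21), so p = 4/21 ≈ 0.190476.
d = −(3/4) ln(1 − 4p/3) = −0.75 ln(1 − 0.253968) = −0.75 ln(0.746032)
  = −0.75 × (-0.292987) = 0.219740 substitutions/site.
Under a molecular clock d = 2μt, so t = d/(2μ) = 0.219740 / (2 × 5.0 × 10^-9) = 21.97 million years.

21.97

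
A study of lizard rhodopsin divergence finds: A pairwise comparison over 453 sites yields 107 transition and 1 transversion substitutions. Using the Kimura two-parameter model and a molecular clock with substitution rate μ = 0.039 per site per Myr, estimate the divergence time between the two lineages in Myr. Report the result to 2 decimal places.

4.14

P = 107/453 ≈ 0.236203 and Q = 1/453 ≈ 0.002208.
Under the Kimura two-parameter model, d = −½ ln(1 − 2P − Q) − ¼ ln(1 − 2Q).
1 − 2P − Q = 0.525386, giving −½ ln(0.525386) = 0.321811.
1 − 2Q = 0.995584, giving −¼ ln(0.995584) = 0.001106.
d = 0.321811 + 0.001106 = 0.322917.
Under a molecular clock d = 2μt, so t = d/(2μ) = 0.322917 / (2 × 0.039) = 4.14 Myr.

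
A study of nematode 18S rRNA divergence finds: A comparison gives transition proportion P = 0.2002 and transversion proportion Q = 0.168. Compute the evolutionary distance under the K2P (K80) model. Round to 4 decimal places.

Under the Kimura two-parameter model, d = −½ ln(1 − 2P − Q) − ¼ ln(1 − 2Q).
1 − 2P − Q = 0.4316, giving −½ ln(0.4316) = 0.420128.
1 − 2Q = 0.664, giving −¼ ln(0.664) = 0.102368.
d = 0.420128 + 0.102368 = 0.522496.

0.5225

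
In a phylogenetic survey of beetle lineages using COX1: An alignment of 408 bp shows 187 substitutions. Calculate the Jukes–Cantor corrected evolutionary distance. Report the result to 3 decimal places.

p = 187/408 ≈ 0.458333.
d = −(3/4) ln(1 − 4p/3) = −0.75 ln(1 − 0.611111) = −0.75 ln(0.388889)
  = −0.75 × (-0.944461) = 0.708346 substitutions/site.

0.708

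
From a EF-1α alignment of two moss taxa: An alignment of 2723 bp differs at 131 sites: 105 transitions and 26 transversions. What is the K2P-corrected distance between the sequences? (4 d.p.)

P = 105/2723 ≈ 0.03856 and Q = 26/2723 ≈ 0.009548.
Under the Kimura two-parameter model, d = −½ ln(1 − 2P − Q) − ¼ ln(1 − 2Q).
1 − 2P − Q = 0.913332, giving −½ ln(0.913332) = 0.045328.
1 − 2Q = 0.980904, giving −¼ ln(0.980904) = 0.004820.
d = 0.045328 + 0.004820 = 0.050148.

0.0501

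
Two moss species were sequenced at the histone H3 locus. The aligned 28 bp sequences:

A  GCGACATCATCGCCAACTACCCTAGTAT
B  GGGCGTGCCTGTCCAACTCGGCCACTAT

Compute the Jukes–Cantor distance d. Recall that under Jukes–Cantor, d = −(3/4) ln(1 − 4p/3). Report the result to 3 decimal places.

0.724

The sequences differ at 13 of 28 sites, so p = 13/28 ≈ 0.464286.
d = −(3/4) ln(1 − 4p/3) = −0.75 ln(1 − 0.619048) = −0.75 ln(0.380952)
  = −0.75 × (-0.965082) = 0.723812 substitutions/site.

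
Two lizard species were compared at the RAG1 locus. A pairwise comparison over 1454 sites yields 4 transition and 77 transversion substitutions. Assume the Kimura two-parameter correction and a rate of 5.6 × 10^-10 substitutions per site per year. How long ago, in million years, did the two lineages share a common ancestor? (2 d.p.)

P = 4/1454 ≈ 0.002751 and Q = 77/1454 ≈ 0.052957.
Under the Kimura two-parameter model, d = −½ ln(1 − 2P − Q) − ¼ ln(1 − 2Q).
1 − 2P − Q = 0.941541, giving −½ ln(0.941541) = 0.030119.
1 − 2Q = 0.894086, giving −¼ ln(0.894086) = 0.027988.
d = 0.030119 + 0.027988 = 0.058107.
Under a molecular clock d = 2μt, so t = d/(2μ) = 0.058107 / (2 × 5.6 × 10^-10) = 51.88 million years.

51.88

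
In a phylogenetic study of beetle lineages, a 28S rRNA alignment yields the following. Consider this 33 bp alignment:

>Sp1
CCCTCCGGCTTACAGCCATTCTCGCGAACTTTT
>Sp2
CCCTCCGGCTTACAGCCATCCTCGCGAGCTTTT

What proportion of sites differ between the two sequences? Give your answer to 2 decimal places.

The sequences differ at 2 of 33 positions (sites 20, 28).
p = 2/33 = 0.060606… ≈ 0.06 (to 2 d.p.).

0.06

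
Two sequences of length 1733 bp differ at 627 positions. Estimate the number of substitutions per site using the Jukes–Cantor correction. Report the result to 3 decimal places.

p = 627/1733 ≈ 0.3618.
d = −(3/4) ln(1 − 4p/3) = −0.75 ln(1 − 0.4824) = −0.75 ln(0.5176)
  = −0.75 × (-0.658553) = 0.493915 substitutions/site.

0.494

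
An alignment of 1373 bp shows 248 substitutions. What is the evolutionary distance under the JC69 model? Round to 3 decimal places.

0.207

p = 248/1373 ≈ 0.180626.
d = −(3/4) ln(1 − 4p/3) = −0.75 ln(1 − 0.240835) = −0.75 ln(0.759165)
  = −0.75 × (-0.275536) = 0.206652 substitutions/site.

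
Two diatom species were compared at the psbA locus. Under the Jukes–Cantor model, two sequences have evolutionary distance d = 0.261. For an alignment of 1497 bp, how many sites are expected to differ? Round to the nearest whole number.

330

Invert JC69: p = (3/4)(1 − e^(−4d/3)) = 0.75 × (1 − e^(-0.348)) = 0.75 × (1 − 0.706099) = 0.220426.
Expected differing sites = pL ≈ 0.220426 × 1497 = 329.977722 ≈ 330.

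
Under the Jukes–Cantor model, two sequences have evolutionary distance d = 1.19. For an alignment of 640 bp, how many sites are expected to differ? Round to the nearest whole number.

Invert JC69: p = (3/4)(1 − e^(−4d/3)) = 0.75 × (1 − e^(-1.586667)) = 0.75 × (1 − 0.204606) = 0.596546.
Expected differing sites = pL ≈ 0.596546 × 640 = 381.78944 ≈ 382.

382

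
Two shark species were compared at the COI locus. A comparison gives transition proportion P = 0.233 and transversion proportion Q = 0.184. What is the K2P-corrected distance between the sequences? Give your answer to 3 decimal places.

Under the Kimura two-parameter model, d = −½ ln(1 − 2P − Q) − ¼ ln(1 − 2Q).
1 − 2P − Q = 0.35, giving −½ ln(0.35) = 0.524911.
1 − 2Q = 0.632, giving −¼ ln(0.632) = 0.114716.
d = 0.524911 + 0.114716 = 0.639627.

0.640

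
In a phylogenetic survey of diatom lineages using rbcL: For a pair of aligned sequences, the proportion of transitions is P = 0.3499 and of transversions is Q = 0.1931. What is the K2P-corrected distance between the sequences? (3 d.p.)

Under the Kimura two-parameter model, d = −½ ln(1 − 2P − Q) − ¼ ln(1 − 2Q).
1 − 2P − Q = 0.1071, giving −½ ln(0.1071) = 1.116996.
1 − 2Q = 0.6138, giving −¼ ln(0.6138) = 0.122022.
d = 1.116996 + 0.122022 = 1.239018.

1.239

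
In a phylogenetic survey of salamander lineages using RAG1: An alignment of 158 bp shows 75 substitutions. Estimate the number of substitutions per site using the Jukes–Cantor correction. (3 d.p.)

0.752

p = 75/158 ≈ 0.474684.
d = −(3/4) ln(1 − 4p/3) = −0.75 ln(1 − 0.632912) = −0.75 ln(0.367088)
  = −0.75 × (-1.002154) = 0.751616 substitutions/site.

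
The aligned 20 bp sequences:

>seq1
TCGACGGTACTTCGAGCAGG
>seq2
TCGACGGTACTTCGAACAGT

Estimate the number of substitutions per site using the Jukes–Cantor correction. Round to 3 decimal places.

0.107

The sequences differ at 2 of 20 sites (16, 20), so p = 2/20 = 0.1.
d = −(3/4) ln(1 − 4p/3) = −0.75 ln(1 − 0.133333) = −0.75 ln(0.866667)
  = −0.75 × (-0.143100) = 0.107325 substitutions/site.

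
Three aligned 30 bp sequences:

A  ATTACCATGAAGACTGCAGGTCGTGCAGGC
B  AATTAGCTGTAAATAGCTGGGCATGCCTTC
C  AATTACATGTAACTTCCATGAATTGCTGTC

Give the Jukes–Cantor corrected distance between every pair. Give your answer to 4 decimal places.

d(A,B) = 0.8240, d(A,C) = 0.7301, d(B,C) = 0.5716

A–B: 15/30 sites differ → p = 0.5, d = −0.75 ln(1 − 0.666667) = 0.823960 ≈ 0.8240.
A–C: 14/30 sites differ → p ≈ 0.466667, d = −0.75 ln(1 − 0.622223) = 0.730088 ≈ 0.7301.
B–C: 12/30 sites differ → p = 0.4, d = −0.75 ln(1 − 0.533333) = 0.571605 ≈ 0.5716.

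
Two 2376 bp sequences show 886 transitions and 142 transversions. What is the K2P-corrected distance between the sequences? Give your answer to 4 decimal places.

0.8506

P = 886/2376 ≈ 0.372896 and Q = 142/2376 ≈ 0.059764.
Under the Kimura two-parameter model, d = −½ ln(1 − 2P − Q) − ¼ ln(1 − 2Q).
1 − 2P − Q = 0.194444, giving −½ ln(0.194444) = 0.818806.
1 − 2Q = 0.880472, giving −¼ ln(0.880472) = 0.031824.
d = 0.818806 + 0.031824 = 0.850630.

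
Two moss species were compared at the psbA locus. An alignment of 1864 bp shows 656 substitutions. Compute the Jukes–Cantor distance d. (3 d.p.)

p = 656/1864 ≈ 0.351931.
d = −(3/4) ln(1 − 4p/3) = −0.75 ln(1 − 0.469241) = −0.75 ln(0.530759)
  = −0.75 × (-0.633447) = 0.475085 substitutions/site.

0.475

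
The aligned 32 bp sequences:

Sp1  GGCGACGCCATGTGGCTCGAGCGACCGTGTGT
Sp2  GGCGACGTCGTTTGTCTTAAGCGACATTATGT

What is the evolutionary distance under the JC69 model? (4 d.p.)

The sequences differ at 9 of 32 sites (8, 10, 12, 15, 18, 19, 26, 27, 29), so p = 9/32 = 0.28125.
d = −(3/4) ln(1 − 4p/3) = −0.75 ln(1 − 0.375) = −0.75 ln(0.625)
  = −0.75 × (-0.470004) = 0.352503 substitutions/site.

0.3525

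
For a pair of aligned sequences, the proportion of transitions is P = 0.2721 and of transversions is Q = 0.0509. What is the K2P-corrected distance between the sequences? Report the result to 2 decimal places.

Under the Kimura two-parameter model, d = −½ ln(1 − 2P − Q) − ¼ ln(1 − 2Q).
1 − 2P − Q = 0.4049, giving −½ ln(0.4049) = 0.452058.
1 − 2Q = 0.8982, giving −¼ ln(0.8982) = 0.026841.
d = 0.452058 + 0.026841 = 0.478899.

0.48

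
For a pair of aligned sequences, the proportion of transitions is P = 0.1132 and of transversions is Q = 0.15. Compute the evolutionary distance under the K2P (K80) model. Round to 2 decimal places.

0.33

Under the Kimura two-parameter model, d = −½ ln(1 − 2P − Q) − ¼ ln(1 − 2Q).
1 − 2P − Q = 0.6236, giving −½ ln(0.6236) = 0.236123.
1 − 2Q = 0.7, giving −¼ ln(0.7) = 0.089169.
d = 0.236123 + 0.089169 = 0.325292.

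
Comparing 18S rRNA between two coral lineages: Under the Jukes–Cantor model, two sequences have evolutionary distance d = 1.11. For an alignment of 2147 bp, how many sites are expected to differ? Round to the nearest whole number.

Invert JC69: p = (3/4)(1 − e^(−4d/3)) = 0.75 × (1 − e^(-1.48)) = 0.75 × (1 − 0.227638) = 0.579272.
Expected differing sites = pL ≈ 0.579272 × 2147 = 1243.696984 ≈ 1244.

1244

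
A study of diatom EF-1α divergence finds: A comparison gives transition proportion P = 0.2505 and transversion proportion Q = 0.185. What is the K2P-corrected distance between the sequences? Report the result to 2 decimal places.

Under the Kimura two-parameter model, d = −½ ln(1 − 2P − Q) − ¼ ln(1 − 2Q).
1 − 2P − Q = 0.314, giving −½ ln(0.314) = 0.579181.
1 − 2Q = 0.63, giving −¼ ln(0.63) = 0.115509.
d = 0.579181 + 0.115509 = 0.694690.

0.69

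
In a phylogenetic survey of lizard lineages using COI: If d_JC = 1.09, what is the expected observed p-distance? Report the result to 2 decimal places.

0.57

p = (3/4)(1 − e^(−4d/3)) = 0.75 × (1 − e^(-1.453333)) = 0.75 × (1 − 0.233790) = 0.574658.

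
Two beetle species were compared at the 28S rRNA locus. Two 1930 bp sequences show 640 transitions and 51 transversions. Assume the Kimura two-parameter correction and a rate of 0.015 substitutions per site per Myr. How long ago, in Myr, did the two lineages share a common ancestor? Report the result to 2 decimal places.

P = 640/1930 ≈ 0.331606 and Q = 51/1930 ≈ 0.026425.
Under the Kimura two-parameter model, d = −½ ln(1 − 2P − Q) − ¼ ln(1 − 2Q).
1 − 2P − Q = 0.310363, giving −½ ln(0.310363) = 0.585006.
1 − 2Q = 0.94715, giving −¼ ln(0.94715) = 0.013574.
d = 0.585006 + 0.013574 = 0.598580.
Under a molecular clock d = 2μt, so t = d/(2μ) = 0.598580 / (2 × 0.015) = 19.95 Myr.

19.95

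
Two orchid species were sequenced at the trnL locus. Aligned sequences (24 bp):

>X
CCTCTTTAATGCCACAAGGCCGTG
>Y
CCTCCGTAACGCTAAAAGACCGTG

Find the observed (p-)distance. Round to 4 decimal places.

The sequences differ at 6 of 24 positions (sites 5, 6, 10, 13, 15, 19).
p = 6/24 = 0.2500.

0.2500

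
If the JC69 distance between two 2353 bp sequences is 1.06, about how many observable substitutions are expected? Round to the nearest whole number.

Invert JC69: p = (3/4)(1 − e^(−4d/3)) = 0.75 × (1 − e^(-1.413333)) = 0.75 × (1 − 0.243331) = 0.567502.
Expected differing sites = pL ≈ 0.567502 × 2353 = 1335.332206 ≈ 1335.

1335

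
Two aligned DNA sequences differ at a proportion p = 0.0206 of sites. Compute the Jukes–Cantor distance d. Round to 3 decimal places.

d = −(3/4) ln(1 − 4p/3) = −0.75 ln(1 − 0.027467) = −0.75 ln(0.972533)
  = −0.75 × (-0.027851) = 0.020888 substitutions/site.

0.021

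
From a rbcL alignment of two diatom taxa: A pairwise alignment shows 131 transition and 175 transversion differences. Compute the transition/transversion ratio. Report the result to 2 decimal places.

R = 131/175 = 0.748571… ≈ 0.75 (to 2 d.p.).

0.75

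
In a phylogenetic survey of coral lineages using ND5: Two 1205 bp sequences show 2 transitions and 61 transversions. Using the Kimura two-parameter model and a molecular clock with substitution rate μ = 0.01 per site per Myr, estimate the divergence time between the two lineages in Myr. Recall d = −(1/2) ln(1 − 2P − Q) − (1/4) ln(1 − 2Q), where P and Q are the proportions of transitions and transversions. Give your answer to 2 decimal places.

2.72

P = 2/1205 ≈ 0.00166 and Q = 61/1205 ≈ 0.050622.
Under the Kimura two-parameter model, d = −½ ln(1 − 2P − Q) − ¼ ln(1 − 2Q).
1 − 2P − Q = 0.946058, giving −½ ln(0.946058) = 0.027726.
1 − 2Q = 0.898756, giving −¼ ln(0.898756) = 0.026686.
d = 0.027726 + 0.026686 = 0.054412.
Under a molecular clock d = 2μt, so t = d/(2μ) = 0.054412 / (2 × 0.01) = 2.72 Myr.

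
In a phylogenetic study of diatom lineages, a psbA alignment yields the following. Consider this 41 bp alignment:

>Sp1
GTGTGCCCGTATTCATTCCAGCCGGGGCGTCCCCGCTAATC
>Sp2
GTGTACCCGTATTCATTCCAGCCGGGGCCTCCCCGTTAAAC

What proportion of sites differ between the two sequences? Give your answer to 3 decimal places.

0.098

The sequences differ at 4 of 41 positions (sites 5, 29, 36, 40).
p = 4/41 = 0.097560… ≈ 0.098 (to 3 d.p.).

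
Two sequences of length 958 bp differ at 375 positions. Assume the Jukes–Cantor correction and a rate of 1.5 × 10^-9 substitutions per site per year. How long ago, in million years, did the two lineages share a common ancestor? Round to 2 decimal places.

184.49

p = 375/958 ≈ 0.391441.
d = −(3/4) ln(1 − 4p/3) = −0.75 ln(1 − 0.521921) = −0.75 ln(0.478079)
  = −0.75 × (-0.737979) = 0.553484 substitutions/site.
Under a molecular clock d = 2μt, so t = d/(2μ) = 0.553484 / (2 × 1.5 × 10^-9) = 184.49 million years.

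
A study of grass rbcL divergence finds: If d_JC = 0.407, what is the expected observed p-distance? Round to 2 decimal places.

0.31

p = (3/4)(1 − e^(−4d/3)) = 0.75 × (1 − e^(-0.542667)) = 0.75 × (1 − 0.581196) = 0.314103.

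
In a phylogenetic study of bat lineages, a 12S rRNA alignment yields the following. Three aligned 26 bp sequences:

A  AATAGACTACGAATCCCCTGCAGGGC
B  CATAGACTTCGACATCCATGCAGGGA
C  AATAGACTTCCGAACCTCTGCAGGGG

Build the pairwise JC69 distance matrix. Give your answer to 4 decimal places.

d(A,B) = 0.3335, d(A,C) = 0.2758, d(B,C) = 0.3961

A–B: 7/26 sites differ → p ≈ 0.269231, d = −0.75 ln(1 − 0.358975) = 0.333515 ≈ 0.3335.
A–C: 6/26 sites differ → p ≈ 0.230769, d = −0.75 ln(1 − 0.307692) = 0.275793 ≈ 0.2758.
B–C: 8/26 sites differ → p ≈ 0.307692, d = −0.75 ln(1 − 0.410256) = 0.396050 ≈ 0.3961.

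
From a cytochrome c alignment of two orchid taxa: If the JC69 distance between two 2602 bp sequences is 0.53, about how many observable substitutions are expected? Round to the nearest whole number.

989

Invert JC69: p = (3/4)(1 − e^(−4d/3)) = 0.75 × (1 − e^(-0.706667)) = 0.75 × (1 − 0.493286) = 0.380036.
Expected differing sites = pL ≈ 0.380036 × 2602 = 988.853672 ≈ 989.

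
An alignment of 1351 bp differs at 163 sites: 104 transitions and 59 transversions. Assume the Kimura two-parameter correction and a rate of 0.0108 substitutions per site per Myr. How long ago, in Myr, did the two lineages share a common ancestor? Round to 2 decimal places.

P = 104/1351 ≈ 0.07698 and Q = 59/1351 ≈ 0.043671.
Under the Kimura two-parameter model, d = −½ ln(1 − 2P − Q) − ¼ ln(1 − 2Q).
1 − 2P − Q = 0.802369, giving −½ ln(0.802369) = 0.110093.
1 − 2Q = 0.912658, giving −¼ ln(0.912658) = 0.022849.
d = 0.110093 + 0.022849 = 0.132942.
Under a molecular clock d = 2μt, so t = d/(2μ) = 0.132942 / (2 × 0.0108) = 6.15 Myr.

6.15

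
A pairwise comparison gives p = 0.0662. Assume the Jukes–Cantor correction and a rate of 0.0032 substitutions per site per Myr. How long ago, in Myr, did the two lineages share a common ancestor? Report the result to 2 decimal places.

d = −(3/4) ln(1 − 4p/3) = −0.75 ln(1 − 0.088267) = −0.75 ln(0.911733)
  = −0.75 × (-0.092408) = 0.069306 substitutions/site.
Under a molecular clock d = 2μt, so t = d/(2μ) = 0.069306 / (2 × 0.0032) = 10.83 Myr.

10.83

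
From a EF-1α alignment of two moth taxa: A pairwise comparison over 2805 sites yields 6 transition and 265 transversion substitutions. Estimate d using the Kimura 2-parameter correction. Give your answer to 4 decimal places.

0.1043

P = 6/2805 ≈ 0.002139 and Q = 265/2805 ≈ 0.094474.
Under the Kimura two-parameter model, d = −½ ln(1 − 2P − Q) − ¼ ln(1 − 2Q).
1 − 2P − Q = 0.901248, giving −½ ln(0.901248) = 0.051987.
1 − 2Q = 0.811052, giving −¼ ln(0.811052) = 0.052356.
d = 0.051987 + 0.052356 = 0.104343.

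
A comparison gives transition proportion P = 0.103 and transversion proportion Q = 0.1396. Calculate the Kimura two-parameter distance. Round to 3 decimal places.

0.294

Under the Kimura two-parameter model, d = −½ ln(1 − 2P − Q) − ¼ ln(1 − 2Q).
1 − 2P − Q = 0.6544, giving −½ ln(0.6544) = 0.212018.
1 − 2Q = 0.7208, giving −¼ ln(0.7208) = 0.081848.
d = 0.212018 + 0.081848 = 0.293866.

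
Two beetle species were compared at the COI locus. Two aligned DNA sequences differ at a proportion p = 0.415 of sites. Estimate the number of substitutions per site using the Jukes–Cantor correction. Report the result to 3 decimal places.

0.604

d = −(3/4) ln(1 − 4p/3) = −0.75 ln(1 − 0.553333) = −0.75 ln(0.446667)
  = −0.75 × (-0.805942) = 0.604457 substitutions/site.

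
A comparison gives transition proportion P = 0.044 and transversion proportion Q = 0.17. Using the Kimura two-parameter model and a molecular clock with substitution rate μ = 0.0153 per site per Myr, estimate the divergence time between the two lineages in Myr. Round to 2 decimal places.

Under the Kimura two-parameter model, d = −½ ln(1 − 2P − Q) − ¼ ln(1 − 2Q).
1 − 2P − Q = 0.742, giving −½ ln(0.742) = 0.149203.
1 − 2Q = 0.66, giving −¼ ln(0.66) = 0.103879.
d = 0.149203 + 0.103879 = 0.253082.
Under a molecular clock d = 2μt, so t = d/(2μ) = 0.253082 / (2 × 0.0153) = 8.27 Myr.

8.27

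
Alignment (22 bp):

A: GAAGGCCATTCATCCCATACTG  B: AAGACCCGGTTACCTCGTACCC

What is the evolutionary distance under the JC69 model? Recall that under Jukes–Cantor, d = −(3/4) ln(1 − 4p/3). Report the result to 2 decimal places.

0.97

The sequences differ at 12 of 22 sites, so p = 12/22 ≈ 0.545455.
d = −(3/4) ln(1 − 4p/3) = −0.75 ln(1 − 0.727273) = −0.75 ln(0.272727)
  = −0.75 × (-1.299284) = 0.974463 substitutions/site.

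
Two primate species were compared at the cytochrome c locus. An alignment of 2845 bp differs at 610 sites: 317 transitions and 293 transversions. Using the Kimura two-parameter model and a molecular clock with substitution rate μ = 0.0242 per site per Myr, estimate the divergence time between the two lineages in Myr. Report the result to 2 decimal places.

P = 317/2845 ≈ 0.111424 and Q = 293/2845 ≈ 0.102988.
Under the Kimura two-parameter model, d = −½ ln(1 − 2P − Q) − ¼ ln(1 − 2Q).
1 − 2P − Q = 0.674164, giving −½ ln(0.674164) = 0.197141.
1 − 2Q = 0.794024, giving −¼ ln(0.794024) = 0.057660.
d = 0.197141 + 0.057660 = 0.254801.
Under a molecular clock d = 2μt, so t = d/(2μ) = 0.254801 / (2 × 0.0242) = 5.26 Myr.

5.26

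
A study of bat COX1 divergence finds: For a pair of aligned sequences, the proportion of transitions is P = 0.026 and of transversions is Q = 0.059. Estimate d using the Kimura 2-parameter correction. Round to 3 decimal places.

Under the Kimura two-parameter model, d = −½ ln(1 − 2P − Q) − ¼ ln(1 − 2Q).
1 − 2P − Q = 0.889, giving −½ ln(0.889) = 0.058829.
1 − 2Q = 0.882, giving −¼ ln(0.882) = 0.031391.
d = 0.058829 + 0.031391 = 0.090220.

0.090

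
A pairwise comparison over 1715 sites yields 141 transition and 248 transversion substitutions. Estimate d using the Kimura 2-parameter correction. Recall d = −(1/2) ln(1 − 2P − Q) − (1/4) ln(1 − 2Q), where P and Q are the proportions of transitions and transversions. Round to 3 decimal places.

P = 141/1715 ≈ 0.082216 and Q = 248/1715 ≈ 0.144606.
Under the Kimura two-parameter model, d = −½ ln(1 − 2P − Q) − ¼ ln(1 − 2Q).
1 − 2P − Q = 0.690962, giving −½ ln(0.690962) = 0.184835.
1 − 2Q = 0.710788, giving −¼ ln(0.710788) = 0.085345.
d = 0.184835 + 0.085345 = 0.270180.

0.270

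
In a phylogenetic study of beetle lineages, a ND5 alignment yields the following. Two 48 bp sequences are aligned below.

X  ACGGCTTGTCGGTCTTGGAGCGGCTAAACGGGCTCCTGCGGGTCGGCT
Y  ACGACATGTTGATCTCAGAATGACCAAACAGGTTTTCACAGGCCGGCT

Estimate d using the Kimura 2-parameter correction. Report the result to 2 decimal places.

0.66

Of 48 sites, 17 differences are transitions and 1 are transversions, so P = 17/48 ≈ 0.354167 and Q = 1/48 ≈ 0.020833.
Under the Kimura two-parameter model, d = −½ ln(1 − 2P − Q) − ¼ ln(1 − 2Q).
1 − 2P − Q = 0.270833, giving −½ ln(0.270833) = 0.653126.
1 − 2Q = 0.958334, giving −¼ ln(0.958334) = 0.010640.
d = 0.653126 + 0.010640 = 0.663766.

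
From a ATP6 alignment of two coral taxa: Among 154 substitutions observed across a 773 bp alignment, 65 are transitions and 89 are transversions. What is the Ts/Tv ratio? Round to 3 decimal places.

R = 65/89 = 0.730337… ≈ 0.730 (to 3 d.p.).

0.730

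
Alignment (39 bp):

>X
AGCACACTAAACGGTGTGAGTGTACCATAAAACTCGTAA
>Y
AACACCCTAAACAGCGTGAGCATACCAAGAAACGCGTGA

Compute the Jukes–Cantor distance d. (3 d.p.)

The sequences differ at 10 of 39 sites (2, 6, 13, 15, 21, 22, 28, 29, 34, 38), so p = 10/39 ≈ 0.25641.
d = −(3/4) ln(1 − 4p/3) = −0.75 ln(1 − 0.34188) = −0.75 ln(0.65812)
  = −0.75 × (-0.418368) = 0.313776 substitutions/site.

0.314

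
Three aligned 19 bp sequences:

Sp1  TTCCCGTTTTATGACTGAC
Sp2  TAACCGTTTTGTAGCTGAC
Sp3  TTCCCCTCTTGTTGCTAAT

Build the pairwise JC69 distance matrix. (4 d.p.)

Sp1–Sp2: 5/19 sites differ → p ≈ 0.263158, d = −0.75 ln(1 − 0.350877) = 0.324100 ≈ 0.3241.
Sp1–Sp3: 7/19 sites differ → p ≈ 0.368421, d = −0.75 ln(1 − 0.491228) = 0.506816 ≈ 0.5068.
Sp2–Sp3: 7/19 sites differ → p ≈ 0.368421, d = −0.75 ln(1 − 0.491228) = 0.506816 ≈ 0.5068.

d(Sp1,Sp2) = 0.3241, d(Sp1,Sp3) = 0.5068, d(Sp2,Sp3) = 0.5068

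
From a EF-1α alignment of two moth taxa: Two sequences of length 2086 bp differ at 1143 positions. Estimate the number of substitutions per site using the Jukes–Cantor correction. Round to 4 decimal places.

0.9836

p = 1143/2086 ≈ 0.547939.
d = −(3/4) ln(1 − 4p/3) = −0.75 ln(1 − 0.730585) = −0.75 ln(0.269415)
  = −0.75 × (-1.311502) = 0.983627 substitutions/site.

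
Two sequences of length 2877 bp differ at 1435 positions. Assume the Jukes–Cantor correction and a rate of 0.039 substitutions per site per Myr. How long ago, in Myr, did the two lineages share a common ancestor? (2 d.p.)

10.52

p = 1435/2877 ≈ 0.498783.
d = −(3/4) ln(1 − 4p/3) = −0.75 ln(1 − 0.665044) = −0.75 ln(0.334956)
  = −0.75 × (-1.093756) = 0.820317 substitutions/site.
Under a molecular clock d = 2μt, so t = d/(2μ) = 0.820317 / (2 × 0.039) = 10.52 Myr.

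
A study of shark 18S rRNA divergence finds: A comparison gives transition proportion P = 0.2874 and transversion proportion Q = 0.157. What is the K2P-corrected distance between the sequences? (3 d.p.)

Under the Kimura two-parameter model, d = −½ ln(1 − 2P − Q) − ¼ ln(1 − 2Q).
1 − 2P − Q = 0.2682, giving −½ ln(0.2682) = 0.658011.
1 − 2Q = 0.686, giving −¼ ln(0.686) = 0.094219.
d = 0.658011 + 0.094219 = 0.752230.

0.752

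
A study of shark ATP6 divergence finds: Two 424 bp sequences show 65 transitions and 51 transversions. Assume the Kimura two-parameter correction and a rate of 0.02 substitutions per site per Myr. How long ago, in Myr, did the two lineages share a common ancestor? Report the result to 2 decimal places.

P = 65/424 ≈ 0.153302 and Q = 51/424 ≈ 0.120283.
Under the Kimura two-parameter model, d = −½ ln(1 − 2P − Q) − ¼ ln(1 − 2Q).
1 − 2P − Q = 0.573113, giving −½ ln(0.573113) = 0.278336.
1 − 2Q = 0.759434, giving −¼ ln(0.759434) = 0.068795.
d = 0.278336 + 0.068795 = 0.347131.
Under a molecular clock d = 2μt, so t = d/(2μ) = 0.347131 / (2 × 0.02) = 8.68 Myr.

8.68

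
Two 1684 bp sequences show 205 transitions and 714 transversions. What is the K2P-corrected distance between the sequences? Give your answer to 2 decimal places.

1.02

P = 205/1684 ≈ 0.121734 and Q = 714/1684 ≈ 0.42399.
Under the Kimura two-parameter model, d = −½ ln(1 − 2P − Q) − ¼ ln(1 − 2Q).
1 − 2P − Q = 0.332542, giving −½ ln(0.332542) = 0.550495.
1 − 2Q = 0.15202, giving −¼ ln(0.15202) = 0.470936.
d = 0.550495 + 0.470936 = 1.021431.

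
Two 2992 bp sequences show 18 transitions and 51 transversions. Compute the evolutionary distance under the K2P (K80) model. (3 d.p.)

0.023

P = 18/2992 ≈ 0.006016 and Q = 51/2992 ≈ 0.017045.
Under the Kimura two-parameter model, d = −½ ln(1 − 2P − Q) − ¼ ln(1 − 2Q).
1 − 2P − Q = 0.970923, giving −½ ln(0.970923) = 0.014754.
1 − 2Q = 0.96591, giving −¼ ln(0.96591) = 0.008671.
d = 0.014754 + 0.008671 = 0.023425.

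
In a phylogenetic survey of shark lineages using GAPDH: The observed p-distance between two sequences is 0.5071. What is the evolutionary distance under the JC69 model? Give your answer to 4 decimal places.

d = −(3/4) ln(1 − 4p/3) = −0.75 ln(1 − 0.676133) = −0.75 ln(0.323867)
  = −0.75 × (-1.127422) = 0.845567 substitutions/site.

0.8456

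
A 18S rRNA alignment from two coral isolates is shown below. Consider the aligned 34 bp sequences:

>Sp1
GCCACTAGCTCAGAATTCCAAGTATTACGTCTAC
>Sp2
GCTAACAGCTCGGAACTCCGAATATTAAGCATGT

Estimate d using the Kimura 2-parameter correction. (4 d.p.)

0.5292

Of 34 sites, 9 differences are transitions and 3 are transversions, so P = 9/34 ≈ 0.264706 and Q = 3/34 ≈ 0.088235.
Under the Kimura two-parameter model, d = −½ ln(1 − 2P − Q) − ¼ ln(1 − 2Q).
1 − 2P − Q = 0.382353, giving −½ ln(0.382353) = 0.480706.
1 − 2Q = 0.82353, giving −¼ ln(0.82353) = 0.048539.
d = 0.480706 + 0.048539 = 0.529245.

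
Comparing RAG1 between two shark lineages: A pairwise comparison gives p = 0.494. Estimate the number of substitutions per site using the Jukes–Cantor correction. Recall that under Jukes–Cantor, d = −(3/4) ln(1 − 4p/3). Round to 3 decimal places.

d = −(3/4) ln(1 − 4p/3) = −0.75 ln(1 − 0.658667) = −0.75 ln(0.341333)
  = −0.75 × (-1.074897) = 0.806173 substitutions/site.

0.806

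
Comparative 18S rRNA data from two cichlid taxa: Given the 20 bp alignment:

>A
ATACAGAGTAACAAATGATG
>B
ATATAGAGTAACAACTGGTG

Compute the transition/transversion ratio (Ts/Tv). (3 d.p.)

Transitions are A↔G and C↔T; transversions are all other mismatches.
Transitions: 2. Transversions: 1.
R = 2/1 = 2.000.

2.000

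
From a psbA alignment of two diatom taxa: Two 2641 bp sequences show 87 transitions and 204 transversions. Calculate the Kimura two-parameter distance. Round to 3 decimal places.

0.119

P = 87/2641 ≈ 0.032942 and Q = 204/2641 ≈ 0.077243.
Under the Kimura two-parameter model, d = −½ ln(1 − 2P − Q) − ¼ ln(1 − 2Q).
1 − 2P − Q = 0.856873, giving −½ ln(0.856873) = 0.077233.
1 − 2Q = 0.845514, giving −¼ ln(0.845514) = 0.041953.
d = 0.077233 + 0.041953 = 0.119186.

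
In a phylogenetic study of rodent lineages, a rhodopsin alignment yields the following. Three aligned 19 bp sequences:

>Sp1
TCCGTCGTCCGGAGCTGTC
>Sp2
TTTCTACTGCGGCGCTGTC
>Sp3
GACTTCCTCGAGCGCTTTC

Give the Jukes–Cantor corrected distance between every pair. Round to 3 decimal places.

d(Sp1,Sp2) = 0.507, d(Sp1,Sp3) = 0.618, d(Sp2,Sp3) = 0.749

Sp1–Sp2: 7/19 sites differ → p ≈ 0.368421, d = −0.75 ln(1 − 0.491228) = 0.506816 ≈ 0.507.
Sp1–Sp3: 8/19 sites differ → p ≈ 0.421053, d = −0.75 ln(1 − 0.561404) = 0.618132 ≈ 0.618.
Sp2–Sp3: 9/19 sites differ → p ≈ 0.473684, d = −0.75 ln(1 − 0.631579) = 0.748897 ≈ 0.749.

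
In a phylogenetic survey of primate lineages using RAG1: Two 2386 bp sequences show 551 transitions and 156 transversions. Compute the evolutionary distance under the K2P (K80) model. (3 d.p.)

0.410

P = 551/2386 ≈ 0.23093 and Q = 156/2386 ≈ 0.065381.
Under the Kimura two-parameter model, d = −½ ln(1 − 2P − Q) − ¼ ln(1 − 2Q).
1 − 2P − Q = 0.472759, giving −½ ln(0.472759) = 0.374585.
1 − 2Q = 0.869238, giving −¼ ln(0.869238) = 0.035035.
d = 0.374585 + 0.035035 = 0.409620.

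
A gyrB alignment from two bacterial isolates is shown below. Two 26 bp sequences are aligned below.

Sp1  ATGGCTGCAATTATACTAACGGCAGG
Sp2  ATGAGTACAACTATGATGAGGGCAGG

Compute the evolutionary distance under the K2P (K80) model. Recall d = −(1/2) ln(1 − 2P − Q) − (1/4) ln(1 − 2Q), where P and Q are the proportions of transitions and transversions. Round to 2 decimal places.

Of 26 sites, 5 differences are transitions and 3 are transversions, so P = 5/26 ≈ 0.192308 and Q = 3/26 ≈ 0.115385.
Under the Kimura two-parameter model, d = −½ ln(1 − 2P − Q) − ¼ ln(1 − 2Q).
1 − 2P − Q = 0.499999, giving −½ ln(0.499999) = 0.346575.
1 − 2Q = 0.76923, giving −¼ ln(0.76923) = 0.065591.
d = 0.346575 + 0.065591 = 0.412166.

0.41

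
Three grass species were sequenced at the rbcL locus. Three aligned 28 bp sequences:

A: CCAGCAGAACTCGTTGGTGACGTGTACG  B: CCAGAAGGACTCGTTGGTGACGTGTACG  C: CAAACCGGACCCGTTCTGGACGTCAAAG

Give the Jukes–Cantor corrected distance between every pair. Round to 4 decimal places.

d(A,B) = 0.0751, d(A,C) = 0.5565, d(B,C) = 0.5565

A–B: 2/28 sites differ → p ≈ 0.071429, d = −0.75 ln(1 − 0.095239) = 0.075063 ≈ 0.0751.
A–C: 11/28 sites differ → p ≈ 0.392857, d = −0.75 ln(1 − 0.523809) = 0.556452 ≈ 0.5565.
B–C: 11/28 sites differ → p ≈ 0.392857, d = −0.75 ln(1 − 0.523809) = 0.556452 ≈ 0.5565.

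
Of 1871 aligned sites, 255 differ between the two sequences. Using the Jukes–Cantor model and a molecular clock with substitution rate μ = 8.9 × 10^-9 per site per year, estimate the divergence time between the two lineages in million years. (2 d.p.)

8.45

p = 255/1871 ≈ 0.136291.
d = −(3/4) ln(1 − 4p/3) = −0.75 ln(1 − 0.181721) = −0.75 ln(0.818279)
  = −0.75 × (-0.200552) = 0.150414 substitutions/site.
Under a molecular clock d = 2μt, so t = d/(2μ) = 0.150414 / (2 × 8.9 × 10^-9) = 8.45 million years.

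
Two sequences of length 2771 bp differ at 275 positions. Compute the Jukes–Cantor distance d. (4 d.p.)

p = 275/2771 ≈ 0.099242.
d = −(3/4) ln(1 − 4p/3) = −0.75 ln(1 − 0.132323) = −0.75 ln(0.867677)
  = −0.75 × (-0.141936) = 0.106452 substitutions/site.

0.1065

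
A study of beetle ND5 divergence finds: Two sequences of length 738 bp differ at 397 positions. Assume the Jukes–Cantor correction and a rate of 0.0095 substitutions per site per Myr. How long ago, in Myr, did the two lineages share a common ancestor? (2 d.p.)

49.86

p = 397/738 ≈ 0.53794.
d = −(3/4) ln(1 − 4p/3) = −0.75 ln(1 − 0.717253) = −0.75 ln(0.282747)
  = −0.75 × (-1.263203) = 0.947402 substitutions/site.
Under a molecular clock d = 2μt, so t = d/(2μ) = 0.947402 / (2 × 0.0095) = 49.86 Myr.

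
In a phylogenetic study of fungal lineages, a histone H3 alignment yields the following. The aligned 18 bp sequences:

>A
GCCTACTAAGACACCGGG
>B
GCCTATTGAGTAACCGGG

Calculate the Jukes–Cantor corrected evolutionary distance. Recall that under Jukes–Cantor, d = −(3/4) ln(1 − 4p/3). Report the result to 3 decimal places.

The sequences differ at 4 of 18 sites (6, 8, 11, 12), so p = 4/18 ≈ 0.222222.
d = −(3/4) ln(1 − 4p/3) = −0.75 ln(1 − 0.296296) = −0.75 ln(0.703704)
  = −0.75 × (-0.351397) = 0.263548 substitutions/site.

0.264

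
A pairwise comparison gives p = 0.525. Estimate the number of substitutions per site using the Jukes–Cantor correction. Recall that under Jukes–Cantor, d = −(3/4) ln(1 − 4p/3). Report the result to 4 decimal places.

d = −(3/4) ln(1 − 4p/3) = −0.75 ln(1 − 0.7) = −0.75 ln(0.3)
  = −0.75 × (-1.203973) = 0.902980 substitutions/site.

0.9030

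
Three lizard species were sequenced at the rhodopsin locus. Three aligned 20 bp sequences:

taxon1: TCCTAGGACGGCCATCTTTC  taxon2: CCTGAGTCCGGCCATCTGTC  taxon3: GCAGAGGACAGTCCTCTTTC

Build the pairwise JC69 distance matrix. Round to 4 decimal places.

taxon1–taxon2: 6/20 sites differ → p = 0.3, d = −0.75 ln(1 − 0.4) = 0.383119 ≈ 0.3831.
taxon1–taxon3: 6/20 sites differ → p = 0.3, d = −0.75 ln(1 − 0.4) = 0.383119 ≈ 0.3831.
taxon2–taxon3: 8/20 sites differ → p = 0.4, d = −0.75 ln(1 − 0.533333) = 0.571605 ≈ 0.5716.

d(taxon1,taxon2) = 0.3831, d(taxon1,taxon3) = 0.3831, d(taxon2,taxon3) = 0.5716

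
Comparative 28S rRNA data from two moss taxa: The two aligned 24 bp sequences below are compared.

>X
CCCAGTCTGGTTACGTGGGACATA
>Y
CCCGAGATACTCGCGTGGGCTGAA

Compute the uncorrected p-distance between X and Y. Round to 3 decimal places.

The sequences differ at 12 of 24 positions.
p = 12/24 = 0.500.

0.500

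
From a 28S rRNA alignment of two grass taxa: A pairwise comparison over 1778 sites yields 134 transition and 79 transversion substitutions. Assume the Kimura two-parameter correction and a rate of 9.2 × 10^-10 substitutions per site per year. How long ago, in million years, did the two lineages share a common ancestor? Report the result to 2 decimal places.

71.64

P = 134/1778 ≈ 0.075366 and Q = 79/1778 ≈ 0.044432.
Under the Kimura two-parameter model, d = −½ ln(1 − 2P − Q) − ¼ ln(1 − 2Q).
1 − 2P − Q = 0.804836, giving −½ ln(0.804836) = 0.108558.
1 − 2Q = 0.911136, giving −¼ ln(0.911136) = 0.023266.
d = 0.108558 + 0.023266 = 0.131824.
Under a molecular clock d = 2μt, so t = d/(2μ) = 0.131824 / (2 × 9.2 × 10^-10) = 71.64 million years.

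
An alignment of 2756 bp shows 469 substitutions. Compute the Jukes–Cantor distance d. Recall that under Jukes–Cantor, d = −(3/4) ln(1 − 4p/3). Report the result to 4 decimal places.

p = 469/2756 ≈ 0.170174.
d = −(3/4) ln(1 − 4p/3) = −0.75 ln(1 − 0.226899) = −0.75 ln(0.773101)
  = −0.75 × (-0.257346) = 0.193010 substitutions/site.

0.1930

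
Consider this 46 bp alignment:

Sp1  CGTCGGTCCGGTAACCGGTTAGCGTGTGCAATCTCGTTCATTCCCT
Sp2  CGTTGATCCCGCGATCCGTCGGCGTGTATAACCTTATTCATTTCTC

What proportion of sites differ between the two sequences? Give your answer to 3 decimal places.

The sequences differ at 17 of 46 positions.
p = 17/46 = 0.369565… ≈ 0.370 (to 3 d.p.).

0.370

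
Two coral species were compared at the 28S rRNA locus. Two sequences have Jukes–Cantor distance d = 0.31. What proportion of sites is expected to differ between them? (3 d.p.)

p = (3/4)(1 − e^(−4d/3)) = 0.75 × (1 − e^(-0.413333)) = 0.75 × (1 − 0.661442) = 0.253919.

0.254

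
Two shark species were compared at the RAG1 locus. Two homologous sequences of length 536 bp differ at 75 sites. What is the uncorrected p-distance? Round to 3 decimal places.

0.140

p = 75/536 = 0.139925… ≈ 0.140 (to 3 d.p.).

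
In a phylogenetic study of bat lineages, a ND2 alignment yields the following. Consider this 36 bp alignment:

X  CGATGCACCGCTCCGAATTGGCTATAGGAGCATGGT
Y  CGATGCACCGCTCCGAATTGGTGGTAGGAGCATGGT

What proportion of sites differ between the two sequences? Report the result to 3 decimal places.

0.083

The sequences differ at 3 of 36 positions (sites 22, 23, 24).
p = 3/36 = 0.083333… ≈ 0.083 (to 3 d.p.).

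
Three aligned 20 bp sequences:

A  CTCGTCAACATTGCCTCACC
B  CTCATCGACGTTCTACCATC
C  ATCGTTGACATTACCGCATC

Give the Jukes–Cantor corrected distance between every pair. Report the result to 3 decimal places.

A–B: 8/20 sites differ → p = 0.4, d = −0.75 ln(1 − 0.533333) = 0.571605 ≈ 0.572.
A–C: 6/20 sites differ → p = 0.3, d = −0.75 ln(1 − 0.4) = 0.383119 ≈ 0.383.
B–C: 8/20 sites differ → p = 0.4, d = −0.75 ln(1 − 0.533333) = 0.571605 ≈ 0.572.

d(A,B) = 0.572, d(A,C) = 0.383, d(B,C) = 0.572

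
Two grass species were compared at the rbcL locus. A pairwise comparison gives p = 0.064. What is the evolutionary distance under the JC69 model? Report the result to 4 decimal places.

d = −(3/4) ln(1 − 4p/3) = −0.75 ln(1 − 0.085333) = −0.75 ln(0.914667)
  = −0.75 × (-0.089195) = 0.066896 substitutions/site.

0.0669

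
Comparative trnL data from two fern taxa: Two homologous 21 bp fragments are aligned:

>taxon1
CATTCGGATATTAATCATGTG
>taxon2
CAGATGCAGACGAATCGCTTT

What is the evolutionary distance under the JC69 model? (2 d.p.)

0.90

The sequences differ at 11 of 21 sites, so p = 11/21 ≈ 0.52381.
d = −(3/4) ln(1 − 4p/3) = −0.75 ln(1 − 0.698413) = −0.75 ln(0.301587)
  = −0.75 × (-1.198697) = 0.899023 substitutions/site.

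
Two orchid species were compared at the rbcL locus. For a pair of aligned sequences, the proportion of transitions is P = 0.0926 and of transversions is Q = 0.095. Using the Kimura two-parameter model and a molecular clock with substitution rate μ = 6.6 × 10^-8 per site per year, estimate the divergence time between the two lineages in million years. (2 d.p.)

1.64

Under the Kimura two-parameter model, d = −½ ln(1 − 2P − Q) − ¼ ln(1 − 2Q).
1 − 2P − Q = 0.7198, giving −½ ln(0.7198) = 0.164391.
1 − 2Q = 0.81, giving −¼ ln(0.81) = 0.052680.
d = 0.164391 + 0.052680 = 0.217071.
Under a molecular clock d = 2μt, so t = d/(2μ) = 0.217071 / (2 × 6.6 × 10^-8) = 1.64 million years.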